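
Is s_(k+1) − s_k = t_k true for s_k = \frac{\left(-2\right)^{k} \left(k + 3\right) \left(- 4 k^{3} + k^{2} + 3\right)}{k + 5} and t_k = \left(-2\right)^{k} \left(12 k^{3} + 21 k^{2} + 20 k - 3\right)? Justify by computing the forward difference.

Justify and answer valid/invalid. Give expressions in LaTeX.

s_(k+1) = 2*(-2)**k*k*(4*k**3 + 27*k**2 + 54*k + 40)/(k + 6)
s_(k+1) − s_k = (-2)**k*(12*k**5 + 129*k**4 + 441*k**3 + 599*k**2 + 373*k - 54)/(k**2 + 11*k + 30)
(s_(k+1) − s_k) − t_k = (-2)**(k + 1)*(12*k**4 + 85*k**3 + 124*k**2 + 97*k - 18)/(k**2 + 11*k + 30)

Invalid: residual \frac{\left(-2\right)^{k + 1} \left(12 k^{4} + 85 k^{3} + 124 k^{2} + 97 k - 18\right)}{k^{2} + 11 k + 30} ≠ 0.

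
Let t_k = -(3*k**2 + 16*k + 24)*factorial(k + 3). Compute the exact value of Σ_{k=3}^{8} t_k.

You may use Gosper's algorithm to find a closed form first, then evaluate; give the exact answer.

The ratio is (k + 4)*(16*k + 3*(k + 1)**2 + 40)/(3*k**2 + 16*k + 24).
Take A(k)=k + 4, B(k)=1, C(k)=k**2 + 16*k/3 + 8.
Key eq: (k + 4)·f(k+1) = (1)·f(k) + (k**2 + 16*k/3 + 8).
From deg A=1, deg B=0, deg C=2: d=1.
Match coefficients ⇒ f(k) = (3*k + 4)/3.
So s_k = (B(k−1)f/C)·t_k = ((3*k + 4)/(3*k**2 + 16*k + 24))·t_k = -(3*k + 4)*factorial(k + 3).
Verify: -(3*k**2 + 16*k + 24)*factorial(k + 3) matches t_k.
Sum = s_(9) − s_(3); s_(9) = -14849049600, s_(3) = -9360 ⇒ -14849040240.

Σ = -14849040240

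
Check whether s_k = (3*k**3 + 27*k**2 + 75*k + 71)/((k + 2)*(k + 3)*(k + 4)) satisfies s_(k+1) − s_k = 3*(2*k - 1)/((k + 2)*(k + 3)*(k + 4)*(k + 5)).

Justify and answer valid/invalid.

s_(k+1) = (75*k + 3*(k + 1)**3 + 27*(k + 1)**2 + 146)/((k + 3)*(k + 4)*(k + 5))
s_(k+1) − s_k = 3*(2*k - 1)/(k**4 + 14*k**3 + 71*k**2 + 154*k + 120)
(s_(k+1) − s_k) − t_k = 0

valid (s_(k+1) − s_k reduces to t_k)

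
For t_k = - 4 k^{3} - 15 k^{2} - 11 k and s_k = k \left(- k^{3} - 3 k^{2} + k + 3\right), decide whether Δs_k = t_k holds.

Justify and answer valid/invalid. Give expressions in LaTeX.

s_(k+1) = k*(-k**3 - 7*k**2 - 14*k - 8)
s_(k+1) − s_k = k*(-4*k**2 - 15*k - 11)
(s_(k+1) − s_k) − t_k = 0

valid (s_(k+1) − s_k reduces to t_k)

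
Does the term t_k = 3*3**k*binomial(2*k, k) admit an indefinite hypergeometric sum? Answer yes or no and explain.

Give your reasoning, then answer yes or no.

No. Not Gosper-summable.

Compute t_(k+1)/t_k: get 6*(2*k + 1)/(k + 1).
Normal form (A,B,C) = (12*k + 6, k + 1, 1).
Key eq: (12*k + 6)·f(k+1) = (k)·f(k) + (1).
From deg A=1, deg B=1, deg C=0: d=-1.
Bound -1 < 0, so the key equation has no polynomial solution.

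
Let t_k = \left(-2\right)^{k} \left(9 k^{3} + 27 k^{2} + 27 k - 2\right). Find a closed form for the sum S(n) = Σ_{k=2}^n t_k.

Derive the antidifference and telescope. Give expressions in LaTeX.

r(k) = 2*(-9*k**3 - 54*k**2 - 108*k - 61)/(9*k**3 + 27*k**2 + 27*k - 2) after simplifying.
So A=-2 and B=1, with C=k**3 + 3*k**2 + 3*k - 2/9.
Key eq: (-2)·f(k+1) = (1)·f(k) + (k**3 + 3*k**2 + 3*k - 2/9).
From deg A=0, deg B=0, deg C=3: d=3.
Solving with deg f ≤ 3: f(k) = -(3*k**3 + 3*k**2 - k - 4)/9.
Certificate R = B(k−1)f/C = -(3*k**3 + 3*k**2 - k - 4)/(9*k**3 + 27*k**2 + 27*k - 2) gives s_k = (-2)**k*(-3*k**3 - 3*k**2 + k + 4).
Δs = (-2)**k*(9*k**3 + 27*k**2 + 27*k - 2), as required.
s_(n+1) = 2*(-2)**n*(3*n**3 + 12*n**2 + 14*n + 1) and s_(2) = -120, so S(n) = 6*(-2)**n*n**3 + 24*(-2)**n*n**2 + 28*(-2)**n*n + 2*(-2)**n + 120.

S(n) = 6 \left(-2\right)^{n} n^{3} + 24 \left(-2\right)^{n} n^{2} + 28 \left(-2\right)^{n} n + 2 \left(-2\right)^{n} + 120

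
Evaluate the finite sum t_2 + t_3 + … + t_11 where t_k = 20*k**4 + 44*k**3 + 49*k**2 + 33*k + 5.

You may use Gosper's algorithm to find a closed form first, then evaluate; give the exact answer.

Σ = 1018020

Ratio r(k) = (20*k**4 + 124*k**3 + 301*k**2 + 343*k + 151)/(20*k**4 + 44*k**3 + 49*k**2 + 33*k + 5).
Gosper form: A/B · C(k+1)/C(k) with A=1, B=1, C=k**4 + 11*k**3/5 + 49*k**2/20 + 33*k/20 + 1/4.
Solve (1)·f(k+1) − (1)·f(k) = k**4 + 11*k**3/5 + 49*k**2/20 + 33*k/20 + 1/4.
Degrees (0,0,4) ⇒ d ≤ 5.
Solve for f: f(k) = k*(4*k**4 + k**3 + k**2 + 3*k - 4)/20 (degree 5 ≤ 5).
So s_k = (B(k−1)f/C)·t_k = (k*(4*k**4 + k**3 + k**2 + 3*k - 4)/(20*k**4 + 44*k**3 + 49*k**2 + 33*k + 5))·t_k = k*(4*k**4 + k**3 + k**2 + 3*k - 4).
s_(k+1) − s_k = 20*k**4 + 44*k**3 + 49*k**2 + 33*k + 5 = t_k.
Evaluate s at k=12 and k=2: 1018176 and 156; difference 1018020.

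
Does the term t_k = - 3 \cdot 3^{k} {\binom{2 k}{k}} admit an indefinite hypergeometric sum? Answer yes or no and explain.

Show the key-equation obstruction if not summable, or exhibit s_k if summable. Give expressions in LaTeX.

The ratio is 6*(2*k + 1)/(k + 1).
Take A(k)=12*k + 6, B(k)=k + 1, C(k)=1.
Key eq: (12*k + 6)·f(k+1) = (k)·f(k) + (1).
Bound: deg f ≤ -1.
Bound -1 < 0, so the key equation has no polynomial solution.

No. Not Gosper-summable.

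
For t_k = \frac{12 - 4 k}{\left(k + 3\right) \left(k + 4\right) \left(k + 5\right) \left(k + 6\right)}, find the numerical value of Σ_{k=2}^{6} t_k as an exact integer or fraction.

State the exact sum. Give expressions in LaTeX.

t_(k+1)/t_k = (k - 2)*(k + 3)/((k - 3)*(k + 7)).
Normal form (A,B,C) = (k + 3, k + 7, k - 3).
f must satisfy (k + 3)·f(k+1) − (k + 6)·f(k) = k - 3.
From deg A=1, deg B=1, deg C=1: d=3.
Solve for f: f(k) = -k*(k**2 + 12*k + 107)/120 (degree 3 ≤ 3).
Get s_k = R·t_k = k*(k**2 + 12*k + 107)/(30*(k + 3)*(k + 4)*(k + 5)) with R(k) = B(k−1)f(k)/C(k) = -k*(k + 6)*(k**2 + 12*k + 107)/(120*(k - 3)).
Verify: 4*(3 - k)/(k**4 + 18*k**3 + 119*k**2 + 342*k + 360) matches t_k.
Sum = s_(7) − s_(2); s_(7) = 7/165, s_(2) = 3/70 ⇒ -1/2310.

Σ = -1/2310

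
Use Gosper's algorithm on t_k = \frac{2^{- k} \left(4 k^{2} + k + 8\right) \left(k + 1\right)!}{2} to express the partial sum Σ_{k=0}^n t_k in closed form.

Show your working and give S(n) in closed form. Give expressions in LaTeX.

t_(k+1)/t_k = (k + 2)*(k + 4*(k + 1)**2 + 9)/(2*(4*k**2 + k + 8)).
Normal form (A,B,C) = (k/2 + 1, 1, k**2 + k/4 + 2).
Solve (k/2 + 1)·f(k+1) − (1)·f(k) = k**2 + k/4 + 2.
Degrees (1,0,2) ⇒ d ≤ 1.
Solve for f: f(k) = (4*k - 3)/2 (degree 1 ≤ 1).
Get s_k = R·t_k = (4*k - 3)*factorial(k + 1)/2**k with R(k) = B(k−1)f(k)/C(k) = 2*(4*k - 3)/(4*k**2 + k + 8).
Δs = (4*k**2 + k + 8)*factorial(k + 1)/(2*2**k), as required.
s_(n+1) = 2**(-n - 1)*(4*n + 1)*factorial(n + 2) and s_(0) = -3, so S(n) = (6*2**n + 4*n**3*factorial(n) + 13*n**2*factorial(n) + 11*n*factorial(n) + 2*factorial(n))/(2*2**n).

S(n) = \frac{2^{- n} \left(6 \cdot 2^{n} + 4 n^{3} n! + 13 n^{2} n! + 11 n n! + 2 n!\right)}{2}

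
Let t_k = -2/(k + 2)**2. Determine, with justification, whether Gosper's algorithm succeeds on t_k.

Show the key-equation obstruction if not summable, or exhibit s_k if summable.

r(k) = (k + 2)**2/(k + 3)**2 after simplifying.
Factor: A=k**2 + 4*k + 4; B=k**2 + 6*k + 9; C=1.
Solve (k**2 + 4*k + 4)·f(k+1) − (k**2 + 4*k + 4)·f(k) = 1.
From deg A=2, deg B=2, deg C=0: d=0.
Write f(k) = c0. Then LHS − RHS = -1, requiring -1 = 0: contradictory. No certificate.

No — t_k has no hypergeometric antidifference.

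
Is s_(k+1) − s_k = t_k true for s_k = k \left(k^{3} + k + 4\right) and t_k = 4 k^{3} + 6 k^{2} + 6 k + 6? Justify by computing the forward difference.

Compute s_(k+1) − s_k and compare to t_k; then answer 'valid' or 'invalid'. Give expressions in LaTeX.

valid; difference matches t_k

s_(k+1) = (k + 1)*(k + (k + 1)**3 + 5)
s_(k+1) − s_k = 4*k**3 + 6*k**2 + 6*k + 6
(s_(k+1) − s_k) − t_k = 0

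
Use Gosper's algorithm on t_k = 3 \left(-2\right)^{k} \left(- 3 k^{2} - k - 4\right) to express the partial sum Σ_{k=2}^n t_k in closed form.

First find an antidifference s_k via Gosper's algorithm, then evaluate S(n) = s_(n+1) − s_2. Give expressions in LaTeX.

Step 1: r(k) = 2*(-3*k**2 - 7*k - 8)/(3*k**2 + k + 4).
So A=-2 and B=1, with C=k**2 + k/3 + 4/3.
f must satisfy (-2)·f(k+1) − (1)·f(k) = k**2 + k/3 + 4/3.
Bound: deg f ≤ 2.
Solving with deg f ≤ 2: f(k) = -(3*k**2 - 3*k + 4)/9.
Get s_k = R·t_k = (-2)**k*(3*k**2 - 3*k + 4) with R(k) = B(k−1)f(k)/C(k) = -(3*k**2 - 3*k + 4)/(3*(3*k**2 + k + 4)).
Check: Δs_k = 3*(-2)**k*(-3*k**2 - k - 4). ✓
Telescope: S(n) = s_(n+1) − s_(2) = (-2)**(n + 1)*(3*n**2 + 3*n + 4) − (40) = -6*(-2)**n*n**2 - 6*(-2)**n*n - 8*(-2)**n - 40.

S(n) = - 6 \left(-2\right)^{n} n^{2} - 6 \left(-2\right)^{n} n - 8 \left(-2\right)^{n} - 40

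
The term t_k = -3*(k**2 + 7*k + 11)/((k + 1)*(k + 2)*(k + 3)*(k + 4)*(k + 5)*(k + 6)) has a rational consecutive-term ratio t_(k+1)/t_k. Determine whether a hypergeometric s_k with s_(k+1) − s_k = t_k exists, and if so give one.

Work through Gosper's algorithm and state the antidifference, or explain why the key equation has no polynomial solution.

The ratio is (k + 1)*(7*k + (k + 1)**2 + 18)/((k + 7)*(k**2 + 7*k + 11)).
Gosper form: A/B · C(k+1)/C(k) with A=k + 1, B=k + 7, C=k**2 + 7*k + 11.
Key eq: (k + 1)·f(k+1) = (k + 6)·f(k) + (k**2 + 7*k + 11).
d = 5 from the (1,1,2) case.
A polynomial solution: f(k) = k*(k + 2)*(k + 4)*(k**2 + 9*k + 23)/45.
Certificate R = B(k−1)f/C = k*(k + 2)*(k + 4)*(k + 6)*(k**2 + 9*k + 23)/(45*(k**2 + 7*k + 11)) gives s_k = k*(-k**2 - 9*k - 23)/(15*(k**3 + 9*k**2 + 23*k + 15)).
s_(k+1) − s_k = 3*(-k**2 - 7*k - 11)/(k**6 + 21*k**5 + 175*k**4 + 735*k**3 + 1624*k**2 + 1764*k + 720) = t_k.

s_k = k*(-k**2 - 9*k - 23)/(15*(k**3 + 9*k**2 + 23*k + 15))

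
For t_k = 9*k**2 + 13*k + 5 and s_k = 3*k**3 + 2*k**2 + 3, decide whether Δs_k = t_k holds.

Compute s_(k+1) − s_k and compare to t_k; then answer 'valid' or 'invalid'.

valid; difference matches t_k

s_(k+1) = 3*(k + 1)**3 + 2*(k + 1)**2 + 3
s_(k+1) − s_k = 9*k**2 + 13*k + 5
(s_(k+1) − s_k) − t_k = 0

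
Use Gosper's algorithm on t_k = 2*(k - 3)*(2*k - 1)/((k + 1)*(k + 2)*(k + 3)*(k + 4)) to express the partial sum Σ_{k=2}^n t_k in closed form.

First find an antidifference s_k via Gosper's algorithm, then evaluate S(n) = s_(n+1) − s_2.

S(n) = (17*n**3 - 87*n**2 + 22*n + 48)/(60*(n**3 + 9*n**2 + 26*n + 24))

Compute t_(k+1)/t_k: get (k - 2)*(k + 1)*(2*k + 1)/((k - 3)*(k + 5)*(2*k - 1)).
Gosper form: A/B · C(k+1)/C(k) with A=k + 1, B=k + 5, C=k**2 - 7*k/2 + 3/2.
Solve (k + 1)·f(k+1) − (k + 4)·f(k) = k**2 - 7*k/2 + 3/2.
From deg A=1, deg B=1, deg C=2: d=3.
Coefficient equations give f(k) = k*(k**2 - 2*k + 13)/8.
R(k) = B(k−1)·f(k)/C(k) = k*(k + 4)*(k**2 - 2*k + 13)/(4*(k - 3)*(2*k - 1)); s_k = R·t_k = k*(k**2 - 2*k + 13)/(2*(k**3 + 6*k**2 + 11*k + 6)).
Δs = 2*(2*k**2 - 7*k + 3)/(k**4 + 10*k**3 + 35*k**2 + 50*k + 24), as required.
Telescope: S(n) = s_(n+1) − s_(2) = (n**3 + n**2 + 12*n + 12)/(2*(n**3 + 9*n**2 + 26*n + 24)) − (13/60) = (17*n**3 - 87*n**2 + 22*n + 48)/(60*(n**3 + 9*n**2 + 26*n + 24)).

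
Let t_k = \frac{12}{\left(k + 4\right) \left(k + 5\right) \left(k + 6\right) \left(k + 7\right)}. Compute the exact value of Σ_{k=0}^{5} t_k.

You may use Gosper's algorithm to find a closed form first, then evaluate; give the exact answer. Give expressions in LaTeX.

Σ = 1/33

t_(k+1)/t_k = (k + 4)/(k + 8).
A = k + 4, B = k + 8, C = 1.
Solve (k + 4)·f(k+1) − (k + 7)·f(k) = 1.
Degrees (1,1,0) ⇒ d ≤ 3.
Solving with deg f ≤ 3: f(k) = k*(k**2 + 15*k + 74)/360.
Then R = B(k−1)f/C = k*(k + 7)*(k**2 + 15*k + 74)/360, so s_k = R(k)·t_k = k*(k**2 + 15*k + 74)/(30*(k + 4)*(k + 5)*(k + 6)).
Check: Δs_k = 12/(k**4 + 22*k**3 + 179*k**2 + 638*k + 840). ✓
Telescoping: Σ = s_(6) − s_(0) = 1/33 − (0) = 1/33.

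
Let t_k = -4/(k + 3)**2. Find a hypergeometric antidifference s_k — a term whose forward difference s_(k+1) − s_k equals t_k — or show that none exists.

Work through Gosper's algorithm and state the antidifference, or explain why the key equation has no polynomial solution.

not Gosper-summable; s_k does not exist

r(k) = (k + 3)**2/(k + 4)**2 after simplifying.
A = k**2 + 6*k + 9, B = k**2 + 8*k + 16, C = 1.
Need (k**2 + 6*k + 9)·f(k+1) − (k**2 + 6*k + 9)·f(k) = 1.
d = 0 from the (2,2,0) case.
Generic f = c0 gives residual -1; -1 = 0 cannot hold, so t_k is not Gosper-summable.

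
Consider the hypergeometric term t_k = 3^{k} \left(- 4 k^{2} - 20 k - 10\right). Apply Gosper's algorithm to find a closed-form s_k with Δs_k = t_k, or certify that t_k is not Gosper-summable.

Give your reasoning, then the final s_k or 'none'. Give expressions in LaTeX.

s_k = 2 \cdot 3^{k} \left(- k^{2} - 2 k + 2\right)

The ratio is 3*(2*k**2 + 14*k + 17)/(2*k**2 + 10*k + 5).
Gosper form: A/B · C(k+1)/C(k) with A=3, B=1, C=k**2 + 5*k + 5/2.
Set up (3)·f(k+1) − (1)·f(k) − (k**2 + 5*k + 5/2) = 0.
From deg A=0, deg B=0, deg C=2: d=2.
Solving with deg f ≤ 2: f(k) = (k**2 + 2*k - 2)/2.
Then R = B(k−1)f/C = (k**2 + 2*k - 2)/(2*k**2 + 10*k + 5), so s_k = R(k)·t_k = 2*3**k*(-k**2 - 2*k + 2).
Verify: 3**k*(-4*k**2 - 20*k - 10) matches t_k.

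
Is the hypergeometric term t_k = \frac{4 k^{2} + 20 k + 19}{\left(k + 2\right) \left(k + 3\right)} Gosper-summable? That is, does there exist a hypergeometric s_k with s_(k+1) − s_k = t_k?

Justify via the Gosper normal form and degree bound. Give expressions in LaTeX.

Yes. s_k = \frac{k \left(8 k + 11\right)}{2 \left(k + 2\right)}.

The ratio is (k + 2)*(20*k + 4*(k + 1)**2 + 39)/((k + 4)*(4*k**2 + 20*k + 19)).
A = k + 2, B = k + 4, C = k**2 + 5*k + 19/4.
Solve (k + 2)·f(k+1) − (k + 3)·f(k) = k**2 + 5*k + 19/4.
deg f ≤ 2 (via 1,1,2).
A polynomial solution: f(k) = k*(8*k + 11)/8.
So s_k = (B(k−1)f/C)·t_k = (k*(k + 3)*(8*k + 11)/(2*(4*k**2 + 20*k + 19)))·t_k = k*(8*k + 11)/(2*(k + 2)).
Δs = (4*k**2 + 20*k + 19)/(k**2 + 5*k + 6), as required.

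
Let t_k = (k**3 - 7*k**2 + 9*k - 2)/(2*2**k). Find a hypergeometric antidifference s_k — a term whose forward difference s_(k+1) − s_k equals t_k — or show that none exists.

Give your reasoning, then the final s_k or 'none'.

Ratio r(k) = (k**3 - 4*k**2 - 2*k + 1)/(2*(k**3 - 7*k**2 + 9*k - 2)).
Factor: A=1/2; B=1; C=k**3 - 7*k**2 + 9*k - 2.
Key eq: (1/2)·f(k+1) = (1)·f(k) + (k**3 - 7*k**2 + 9*k - 2).
Bound: deg f ≤ 3.
A polynomial solution: f(k) = -2*(k - 1)*(k**2 - 3*k + 1).
Then R = B(k−1)f/C = -2*(k - 1)*(k**2 - 3*k + 1)/(k**3 - 7*k**2 + 9*k - 2), so s_k = R(k)·t_k = (-k**3 + 4*k**2 - 4*k + 1)/2**k.
s_(k+1) − s_k = (k**3 - 7*k**2 + 9*k - 2)/(2*2**k) = t_k.

s_k = (-k**3 + 4*k**2 - 4*k + 1)/2**k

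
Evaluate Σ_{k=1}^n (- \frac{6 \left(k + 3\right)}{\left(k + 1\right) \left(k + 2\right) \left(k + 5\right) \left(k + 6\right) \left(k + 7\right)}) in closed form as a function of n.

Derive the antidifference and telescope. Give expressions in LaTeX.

S(n) = \frac{n \left(- n^{2} - 15 n - 68\right)}{42 \left(n^{3} + 15 n^{2} + 68 n + 84\right)}

Compute t_(k+1)/t_k: get (k + 1)*(k + 4)*(k + 5)/((k + 3)**2*(k + 8)).
So A=k + 1 and B=k + 8, with C=k**3 + 10*k**2 + 33*k + 36.
f must satisfy (k + 1)·f(k+1) − (k + 7)·f(k) = k**3 + 10*k**2 + 33*k + 36.
Degrees (1,1,3) ⇒ d ≤ 6.
A polynomial solution: f(k) = k*(k + 2)*(k + 3)*(k + 4)*(k**2 + 12*k + 41)/90.
So s_k = (B(k−1)f/C)·t_k = (k*(k + 2)*(k + 7)*(k**2 + 12*k + 41)/(90*(k + 3)))·t_k = k*(-k**2 - 12*k - 41)/(15*(k**3 + 12*k**2 + 41*k + 30)).
s_(k+1) − s_k = 6*(-k - 3)/(k**5 + 21*k**4 + 163*k**3 + 567*k**2 + 844*k + 420) = t_k.
Evaluate: s_(n+1) = (-n**3 - 15*n**2 - 68*n - 54)/(15*(n**3 + 15*n**2 + 68*n + 84)); subtract s_(1) = -3/70 ⇒ S(n) = n*(-n**2 - 15*n - 68)/(42*(n**3 + 15*n**2 + 68*n + 84)).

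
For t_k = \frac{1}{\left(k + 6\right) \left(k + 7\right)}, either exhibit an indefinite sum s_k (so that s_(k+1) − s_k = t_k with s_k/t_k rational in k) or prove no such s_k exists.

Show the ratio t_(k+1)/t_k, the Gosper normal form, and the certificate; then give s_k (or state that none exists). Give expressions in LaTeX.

s_k = \frac{k}{6 \left(k + 6\right)}

Compute t_(k+1)/t_k: get (k + 6)/(k + 8).
Normal form (A,B,C) = (k + 6, k + 8, 1).
Solve (k + 6)·f(k+1) − (k + 7)·f(k) = 1.
Degrees (1,1,0) ⇒ d ≤ 1.
Coefficient equations give f(k) = k/6.
Get s_k = R·t_k = k/(6*(k + 6)) with R(k) = B(k−1)f(k)/C(k) = k*(k + 7)/6.
Verify: 1/(k**2 + 13*k + 42) matches t_k.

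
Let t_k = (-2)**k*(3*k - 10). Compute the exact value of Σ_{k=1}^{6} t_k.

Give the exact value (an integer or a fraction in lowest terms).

Step 1: r(k) = 2*(7 - 3*k)/(3*k - 10).
Take A(k)=-2, B(k)=1, C(k)=k - 10/3.
Need (-2)·f(k+1) − (1)·f(k) = k - 10/3.
deg f ≤ 1 (via 0,0,1).
Match coefficients ⇒ f(k) = -(k - 4)/3.
R(k) = B(k−1)·f(k)/C(k) = -(k - 4)/(3*k - 10); s_k = R·t_k = (-2)**k*(4 - k).
Check: Δs_k = (-2)**k*(3*k - 10). ✓
Telescoping: Σ = s_(7) − s_(1) = 384 − (-6) = 390.

Σ = 390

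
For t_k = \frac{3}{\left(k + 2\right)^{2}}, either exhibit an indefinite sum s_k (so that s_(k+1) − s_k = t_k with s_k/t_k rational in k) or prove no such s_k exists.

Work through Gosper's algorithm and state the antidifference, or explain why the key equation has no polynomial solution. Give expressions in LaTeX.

not Gosper-summable; s_k does not exist

t_(k+1)/t_k = (k + 2)**2/(k + 3)**2.
So A=k**2 + 4*k + 4 and B=k**2 + 6*k + 9, with C=1.
f must satisfy (k**2 + 4*k + 4)·f(k+1) − (k**2 + 4*k + 4)·f(k) = 1.
From deg A=2, deg B=2, deg C=0: d=0.
Put f(k) = c0: A·f(k+1) − B(k−1)·f(k) − C = -1; need -1 = 0 — inconsistent ⇒ no f, not summable.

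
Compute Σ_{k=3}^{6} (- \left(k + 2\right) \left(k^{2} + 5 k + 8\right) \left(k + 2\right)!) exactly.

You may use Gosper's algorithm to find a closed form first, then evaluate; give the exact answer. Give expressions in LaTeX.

t_(k+1)/t_k = (k + 3)**2*(5*k + (k + 1)**2 + 13)/((k + 2)*(k**2 + 5*k + 8)).
Factor: A=k + 3; B=1; C=k**3 + 7*k**2 + 18*k + 16.
Need (k + 3)·f(k+1) − (1)·f(k) = k**3 + 7*k**2 + 18*k + 16.
d = 2 from the (1,0,3) case.
A polynomial solution: f(k) = (k + 1)*(k + 2).
Then R = B(k−1)f/C = (k + 1)/(k**2 + 5*k + 8), so s_k = R(k)·t_k = -(k + 1)*(k + 2)*factorial(k + 2).
s_(k+1) − s_k = -(k + 2)*(k**2 + 5*k + 8)*factorial(k + 2) = t_k.
Telescoping: Σ = s_(7) − s_(3) = -26127360 − (-2400) = -26124960.

Σ = -26124960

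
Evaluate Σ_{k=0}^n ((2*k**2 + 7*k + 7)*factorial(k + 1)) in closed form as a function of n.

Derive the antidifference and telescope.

S(n) = 2*n*factorial(n + 2) + 5*factorial(n + 2) - 3

Ratio r(k) = (k + 2)*(7*k + 2*(k + 1)**2 + 14)/(2*k**2 + 7*k + 7).
Normal form (A,B,C) = (k + 2, 1, k**2 + 7*k/2 + 7/2).
Set up (k + 2)·f(k+1) − (1)·f(k) − (k**2 + 7*k/2 + 7/2) = 0.
Bound: deg f ≤ 1.
Solve for f: f(k) = (2*k + 3)/2 (degree 1 ≤ 1).
Then R = B(k−1)f/C = (2*k + 3)/(2*k**2 + 7*k + 7), so s_k = R(k)·t_k = (2*k + 3)*factorial(k + 1).
Δs = (2*k**2 + 7*k + 7)*factorial(k + 1), as required.
Σ_(k=0)^n t_k = s_(n+1) − s_(0) = ((2*n + 5)*factorial(n + 2)) − (3), i.e. 2*n*factorial(n + 2) + 5*factorial(n + 2) - 3.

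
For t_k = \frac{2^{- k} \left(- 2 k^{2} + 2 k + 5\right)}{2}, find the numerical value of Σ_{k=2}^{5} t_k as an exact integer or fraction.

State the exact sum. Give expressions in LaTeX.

Σ = -93/64

t_(k+1)/t_k = (k**2 + k - 5/2)/(2*k**2 - 2*k - 5).
A = 1/2, B = 1, C = k**2 - k - 5/2.
Need (1/2)·f(k+1) − (1)·f(k) = k**2 - k - 5/2.
d = 2 from the (0,0,2) case.
Match coefficients ⇒ f(k) = -2*k**2 - 2*k + 1.
Get s_k = R·t_k = (2*k**2 + 2*k - 1)/2**k with R(k) = B(k−1)f(k)/C(k) = -2*(2*k**2 + 2*k - 1)/(2*k**2 - 2*k - 5).
Check: Δs_k = (-2*k**2 + 2*k + 5)/(2*2**k). ✓
Sum = s_(6) − s_(2); s_(6) = 83/64, s_(2) = 11/4 ⇒ -93/64.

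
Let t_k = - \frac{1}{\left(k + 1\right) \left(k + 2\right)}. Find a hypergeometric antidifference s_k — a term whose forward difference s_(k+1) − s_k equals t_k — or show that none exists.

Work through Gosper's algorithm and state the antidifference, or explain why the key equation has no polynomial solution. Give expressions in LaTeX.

t_(k+1)/t_k = (k + 1)/(k + 3).
Gosper form: A/B · C(k+1)/C(k) with A=k + 1, B=k + 3, C=1.
Key eq: (k + 1)·f(k+1) = (k + 2)·f(k) + (1).
deg f ≤ 1 (via 1,1,0).
Solve for f: f(k) = k (degree 1 ≤ 1).
R(k) = B(k−1)·f(k)/C(k) = k*(k + 2); s_k = R·t_k = -k/(k + 1).
s_(k+1) − s_k = -1/(k**2 + 3*k + 2) = t_k.

s_k = - \frac{k}{k + 1}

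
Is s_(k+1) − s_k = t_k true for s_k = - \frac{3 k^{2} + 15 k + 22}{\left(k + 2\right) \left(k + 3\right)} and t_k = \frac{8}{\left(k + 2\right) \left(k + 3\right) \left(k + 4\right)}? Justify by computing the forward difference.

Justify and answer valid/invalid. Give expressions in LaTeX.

Valid: the claim telescopes to t_k.

s_(k+1) = (-15*k - 3*(k + 1)**2 - 37)/((k + 3)*(k + 4))
s_(k+1) − s_k = 8/(k**3 + 9*k**2 + 26*k + 24)
(s_(k+1) − s_k) − t_k = 0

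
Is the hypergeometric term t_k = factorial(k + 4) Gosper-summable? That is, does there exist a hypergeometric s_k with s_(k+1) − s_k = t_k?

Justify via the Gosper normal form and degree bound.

No. Not Gosper-summable.

Compute t_(k+1)/t_k: get k + 5.
Normal form (A,B,C) = (k + 5, 1, 1).
Set up (k + 5)·f(k+1) − (1)·f(k) − (1) = 0.
Degrees (1,0,0) ⇒ d ≤ -1.
Negative degree bound (-1): no f exists, t_k not Gosper-summable.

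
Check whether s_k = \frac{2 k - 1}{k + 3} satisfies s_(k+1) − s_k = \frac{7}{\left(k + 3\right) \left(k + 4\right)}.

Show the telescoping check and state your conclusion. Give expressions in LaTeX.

valid; difference matches t_k

s_(k+1) = (2*k + 1)/(k + 4)
s_(k+1) − s_k = 7/(k**2 + 7*k + 12)
(s_(k+1) − s_k) − t_k = 0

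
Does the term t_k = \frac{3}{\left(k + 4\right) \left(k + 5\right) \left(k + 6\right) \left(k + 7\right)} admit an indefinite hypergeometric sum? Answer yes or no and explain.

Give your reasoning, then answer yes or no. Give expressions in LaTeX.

The ratio is (k + 4)/(k + 8).
Factor: A=k + 4; B=k + 8; C=1.
Need (k + 4)·f(k+1) − (k + 7)·f(k) = 1.
d = 3 from the (1,1,0) case.
Solving with deg f ≤ 3: f(k) = k*(k**2 + 15*k + 74)/360.
So s_k = (B(k−1)f/C)·t_k = (k*(k + 7)*(k**2 + 15*k + 74)/360)·t_k = k*(k**2 + 15*k + 74)/(120*(k + 4)*(k + 5)*(k + 6)).
Check: Δs_k = 3/(k**4 + 22*k**3 + 179*k**2 + 638*k + 840). ✓

Yes. s_k = \frac{k \left(k^{2} + 15 k + 74\right)}{120 \left(k + 4\right) \left(k + 5\right) \left(k + 6\right)}.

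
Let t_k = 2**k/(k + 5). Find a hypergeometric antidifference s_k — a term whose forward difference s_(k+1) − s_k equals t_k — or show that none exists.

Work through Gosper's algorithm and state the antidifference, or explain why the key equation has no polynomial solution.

Compute t_(k+1)/t_k: get 2*(k + 5)/(k + 6).
Normal form (A,B,C) = (2*k + 10, k + 6, 1).
Set up (2*k + 10)·f(k+1) − (k + 5)·f(k) − (1) = 0.
Degrees (1,1,0) ⇒ d ≤ -1.
Bound -1 < 0, so the key equation has no polynomial solution.

none (Gosper's algorithm certifies no s_k)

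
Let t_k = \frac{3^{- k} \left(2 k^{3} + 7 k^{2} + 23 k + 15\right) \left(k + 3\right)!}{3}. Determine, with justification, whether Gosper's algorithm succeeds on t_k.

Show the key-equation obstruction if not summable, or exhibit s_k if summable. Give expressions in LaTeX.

Yes. s_k = 3^{- k} \left(2 k^{2} + k + 3\right) \left(k + 3\right)!.

t_(k+1)/t_k = (2*k**4 + 21*k**3 + 95*k**2 + 219*k + 188)/(3*(2*k**3 + 7*k**2 + 23*k + 15)).
Take A(k)=k/3 + 4/3, B(k)=1, C(k)=k**3 + 7*k**2/2 + 23*k/2 + 15/2.
Key eq: (k/3 + 4/3)·f(k+1) = (1)·f(k) + (k**3 + 7*k**2/2 + 23*k/2 + 15/2).
Degrees (1,0,3) ⇒ d ≤ 2.
Solving with deg f ≤ 2: f(k) = 3*(2*k**2 + k + 3)/2.
Get s_k = R·t_k = (2*k**2 + k + 3)*factorial(k + 3)/3**k with R(k) = B(k−1)f(k)/C(k) = 3*(2*k**2 + k + 3)/(2*k**3 + 7*k**2 + 23*k + 15).
Δs = (2*k**3 + 7*k**2 + 23*k + 15)*factorial(k + 3)/(3*3**k), as required.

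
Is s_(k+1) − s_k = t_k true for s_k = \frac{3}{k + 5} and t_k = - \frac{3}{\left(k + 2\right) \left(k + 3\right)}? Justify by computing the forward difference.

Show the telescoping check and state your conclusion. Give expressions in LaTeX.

Invalid: residual \frac{18 \left(k + 4\right)}{k^{4} + 16 k^{3} + 91 k^{2} + 216 k + 180} ≠ 0.

s_(k+1) = 3/(k + 6)
s_(k+1) − s_k = -3/((k + 5)*(k + 6))
(s_(k+1) − s_k) − t_k = 18*(k + 4)/(k**4 + 16*k**3 + 91*k**2 + 216*k + 180)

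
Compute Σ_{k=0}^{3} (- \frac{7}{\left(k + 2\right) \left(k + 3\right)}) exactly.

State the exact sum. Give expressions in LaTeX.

Ratio r(k) = (k + 2)/(k + 4).
Factor: A=k + 2; B=k + 4; C=1.
f must satisfy (k + 2)·f(k+1) − (k + 3)·f(k) = 1.
d = 1 from the (1,1,0) case.
Solving with deg f ≤ 1: f(k) = k/2.
Get s_k = R·t_k = -7*k/(2*k + 4) with R(k) = B(k−1)f(k)/C(k) = k*(k + 3)/2.
Δs = -7/(k**2 + 5*k + 6), as required.
Telescoping: Σ = s_(4) − s_(0) = -7/3 − (0) = -7/3.

Σ = -7/3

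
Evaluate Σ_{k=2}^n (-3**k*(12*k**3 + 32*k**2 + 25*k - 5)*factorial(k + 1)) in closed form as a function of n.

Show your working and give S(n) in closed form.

t_(k+1)/t_k = 3*(12*k**4 + 92*k**3 + 261*k**2 + 314*k + 128)/(12*k**3 + 32*k**2 + 25*k - 5).
A = 3*k + 6, B = 1, C = k**3 + 8*k**2/3 + 25*k/12 - 5/12.
Need (3*k + 6)·f(k+1) − (1)·f(k) = k**3 + 8*k**2/3 + 25*k/12 - 5/12.
deg f ≤ 2 (via 1,0,3).
A polynomial solution: f(k) = (4*k**2 - 4*k - 1)/12.
R(k) = B(k−1)·f(k)/C(k) = (4*k**2 - 4*k - 1)/(12*k**3 + 32*k**2 + 25*k - 5); s_k = R·t_k = 3**k*(-4*k**2 + 4*k + 1)*factorial(k + 1).
s_(k+1) − s_k = -3**k*(12*k**3 + 32*k**2 + 25*k - 5)*factorial(k + 1) = t_k.
Telescope: S(n) = s_(n+1) − s_(2) = -3**(n + 1)*(4*n**2 + 4*n - 1)*factorial(n + 2) − (-378) = -12*3**n*n**4*factorial(n) - 48*3**n*n**3*factorial(n) - 57*3**n*n**2*factorial(n) - 15*3**n*n*factorial(n) + 6*3**n*factorial(n) + 378.

S(n) = -12*3**n*n**4*factorial(n) - 48*3**n*n**3*factorial(n) - 57*3**n*n**2*factorial(n) - 15*3**n*n*factorial(n) + 6*3**n*factorial(n) + 378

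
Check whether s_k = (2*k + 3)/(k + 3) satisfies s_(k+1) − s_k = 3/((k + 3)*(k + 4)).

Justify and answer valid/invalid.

s_(k+1) = (2*k + 5)/(k + 4)
s_(k+1) − s_k = 3/(k**2 + 7*k + 12)
(s_(k+1) − s_k) − t_k = 0

valid (s_(k+1) − s_k reduces to t_k)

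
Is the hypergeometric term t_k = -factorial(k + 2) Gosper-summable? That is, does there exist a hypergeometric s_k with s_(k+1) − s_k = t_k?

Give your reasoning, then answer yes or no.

Step 1: r(k) = k + 3.
Normal form (A,B,C) = (k + 3, 1, 1).
Set up (k + 3)·f(k+1) − (1)·f(k) − (1) = 0.
deg f ≤ -1 (via 1,0,0).
Bound -1 < 0, so the key equation has no polynomial solution.

No. Not Gosper-summable.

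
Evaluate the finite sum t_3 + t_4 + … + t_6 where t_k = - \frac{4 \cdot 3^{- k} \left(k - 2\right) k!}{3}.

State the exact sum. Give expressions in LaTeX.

Ratio r(k) = (k**2 - 1)/(3*(k - 2)).
Factor: A=k/3 + 1/3; B=1; C=k - 2.
Need (k/3 + 1/3)·f(k+1) − (1)·f(k) = k - 2.
deg f ≤ 0 (via 1,0,1).
Match coefficients ⇒ f(k) = 3.
So s_k = (B(k−1)f/C)·t_k = (3/(k - 2))·t_k = -4*factorial(k)/3**k.
s_(k+1) − s_k = -4*(k - 2)*factorial(k)/(3*3**k) = t_k.
Telescoping: Σ = s_(7) − s_(3) = -2240/243 − (-8/9) = -2024/243.

Σ = -2024/243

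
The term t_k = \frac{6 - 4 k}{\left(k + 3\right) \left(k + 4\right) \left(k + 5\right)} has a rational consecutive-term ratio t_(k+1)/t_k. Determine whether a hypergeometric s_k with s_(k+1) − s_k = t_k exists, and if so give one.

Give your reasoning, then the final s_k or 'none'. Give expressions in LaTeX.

s_k = - \frac{k \left(k - 9\right)}{4 \left(k + 3\right) \left(k + 4\right)}

t_(k+1)/t_k = (k + 3)*(2*k - 1)/((k + 6)*(2*k - 3)).
A = k + 3, B = k + 6, C = k - 3/2.
Set up (k + 3)·f(k+1) − (k + 5)·f(k) − (k - 3/2) = 0.
Bound: deg f ≤ 2.
Match coefficients ⇒ f(k) = k*(k - 9)/16.
R(k) = B(k−1)·f(k)/C(k) = k*(k - 9)*(k + 5)/(8*(2*k - 3)); s_k = R·t_k = -k*(k - 9)/(4*(k + 3)*(k + 4)).
Verify: 2*(3 - 2*k)/(k**3 + 12*k**2 + 47*k + 60) matches t_k.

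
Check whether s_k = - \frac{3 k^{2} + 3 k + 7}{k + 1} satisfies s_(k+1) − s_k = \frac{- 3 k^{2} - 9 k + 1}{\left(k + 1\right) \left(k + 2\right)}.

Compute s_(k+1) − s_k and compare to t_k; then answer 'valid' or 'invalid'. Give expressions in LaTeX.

valid (s_(k+1) − s_k reduces to t_k)

s_(k+1) = (-3*k**2 - 9*k - 13)/(k + 2)
s_(k+1) − s_k = (-3*k**2 - 9*k + 1)/(k**2 + 3*k + 2)
(s_(k+1) − s_k) − t_k = 0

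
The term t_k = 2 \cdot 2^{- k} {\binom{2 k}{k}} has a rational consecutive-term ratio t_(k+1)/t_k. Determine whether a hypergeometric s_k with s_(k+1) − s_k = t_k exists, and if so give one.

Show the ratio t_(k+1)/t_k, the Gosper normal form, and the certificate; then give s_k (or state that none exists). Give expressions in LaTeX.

Step 1: r(k) = (2*k + 1)/(k + 1).
Take A(k)=2*k + 1, B(k)=k + 1, C(k)=1.
Need (2*k + 1)·f(k+1) − (k)·f(k) = 1.
From deg A=1, deg B=1, deg C=0: d=-1.
Bound -1 < 0, so the key equation has no polynomial solution.

not Gosper-summable; s_k does not exist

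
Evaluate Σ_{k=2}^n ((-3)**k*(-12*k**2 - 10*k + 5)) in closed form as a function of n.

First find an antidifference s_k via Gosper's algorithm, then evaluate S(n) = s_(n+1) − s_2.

S(n) = -9*(-3)**n*n**2 - 12*(-3)**n*n + 3*(-3)**n - 54

The ratio is 3*(-12*k**2 - 34*k - 17)/(12*k**2 + 10*k - 5).
Factor: A=-3; B=1; C=k**2 + 5*k/6 - 5/12.
Solve (-3)·f(k+1) − (1)·f(k) = k**2 + 5*k/6 - 5/12.
From deg A=0, deg B=0, deg C=2: d=2.
Solving with deg f ≤ 2: f(k) = -(3*k**2 - 2*k - 2)/12.
Then R = B(k−1)f/C = -(3*k**2 - 2*k - 2)/(12*k**2 + 10*k - 5), so s_k = R(k)·t_k = (-3)**k*(3*k**2 - 2*k - 2).
Verify: (-3)**k*(-12*k**2 - 10*k + 5) matches t_k.
Σ_(k=2)^n t_k = s_(n+1) − s_(2) = ((-3)**(n + 1)*(3*n**2 + 4*n - 1)) − (54), i.e. -9*(-3)**n*n**2 - 12*(-3)**n*n + 3*(-3)**n - 54.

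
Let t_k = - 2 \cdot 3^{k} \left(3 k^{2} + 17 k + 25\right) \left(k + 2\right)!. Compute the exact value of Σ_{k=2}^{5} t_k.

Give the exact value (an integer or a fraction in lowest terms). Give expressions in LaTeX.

The ratio is 3*(3*k**3 + 32*k**2 + 114*k + 135)/(3*k**2 + 17*k + 25).
Gosper form: A/B · C(k+1)/C(k) with A=3*k + 9, B=1, C=k**2 + 17*k/3 + 25/3.
Key eq: (3*k + 9)·f(k+1) = (1)·f(k) + (k**2 + 17*k/3 + 25/3).
d = 1 from the (1,0,2) case.
A polynomial solution: f(k) = (k + 2)/3.
Get s_k = R·t_k = -2*3**k*(k + 2)*factorial(k + 2) with R(k) = B(k−1)f(k)/C(k) = (k + 2)/(3*k**2 + 17*k + 25).
Verify: -2*3**k*(3*k**2 + 17*k + 25)*factorial(k + 2) matches t_k.
Evaluate s at k=6 and k=2: -470292480 and -1728; difference -470290752.

Σ = -470290752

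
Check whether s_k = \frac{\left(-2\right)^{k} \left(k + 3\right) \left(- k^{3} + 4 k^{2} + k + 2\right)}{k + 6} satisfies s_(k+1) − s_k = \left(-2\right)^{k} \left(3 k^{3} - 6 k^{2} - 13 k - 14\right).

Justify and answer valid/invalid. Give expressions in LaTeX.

Invalid: residual \frac{\left(-2\right)^{k} \left(- 9 k^{4} - 39 k^{3} + 159 k^{2} + 279 k + 258\right)}{k^{2} + 13 k + 42} ≠ 0.

s_(k+1) = (-2)**(k + 1)*(-k**4 - 3*k**3 + 10*k**2 + 30*k + 24)/(k + 7)
s_(k+1) − s_k = (-2)**k*(3*k**5 + 24*k**4 - 4*k**3 - 276*k**2 - 449*k - 330)/(k**2 + 13*k + 42)
(s_(k+1) − s_k) − t_k = (-2)**k*(-9*k**4 - 39*k**3 + 159*k**2 + 279*k + 258)/(k**2 + 13*k + 42)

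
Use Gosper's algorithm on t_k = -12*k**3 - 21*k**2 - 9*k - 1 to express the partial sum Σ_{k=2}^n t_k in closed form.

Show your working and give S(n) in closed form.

Step 1: r(k) = (12*k**3 + 57*k**2 + 87*k + 43)/(12*k**3 + 21*k**2 + 9*k + 1).
A = 1, B = 1, C = k**3 + 7*k**2/4 + 3*k/4 + 1/12.
Solve (1)·f(k+1) − (1)·f(k) = k**3 + 7*k**2/4 + 3*k/4 + 1/12.
Degrees (0,0,3) ⇒ d ≤ 4.
Match coefficients ⇒ f(k) = k**2*(3*k**2 + k - 3)/12.
So s_k = (B(k−1)f/C)·t_k = (k**2*(3*k**2 + k - 3)/(12*k**3 + 21*k**2 + 9*k + 1))·t_k = k**2*(-3*k**2 - k + 3).
Check: Δs_k = -12*k**3 - 21*k**2 - 9*k - 1. ✓
Evaluate: s_(n+1) = -3*n**4 - 13*n**3 - 18*n**2 - 9*n - 1; subtract s_(2) = -44 ⇒ S(n) = -3*n**4 - 13*n**3 - 18*n**2 - 9*n + 43.

S(n) = -3*n**4 - 13*n**3 - 18*n**2 - 9*n + 43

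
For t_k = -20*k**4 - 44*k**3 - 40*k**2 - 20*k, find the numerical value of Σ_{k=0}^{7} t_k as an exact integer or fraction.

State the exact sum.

Step 1: r(k) = (5*k**4 + 31*k**3 + 73*k**2 + 78*k + 31)/(k*(5*k**3 + 11*k**2 + 10*k + 5)).
Normal form (A,B,C) = (1, 1, k**4 + 11*k**3/5 + 2*k**2 + k).
Need (1)·f(k+1) − (1)·f(k) = k**4 + 11*k**3/5 + 2*k**2 + k.
From deg A=0, deg B=0, deg C=4: d=5.
Solve for f: f(k) = k*(k - 1)*(4*k**3 + 5*k**2 + 3*k + 4)/20 (degree 5 ≤ 5).
R(k) = B(k−1)·f(k)/C(k) = (k - 1)*(4*k**3 + 5*k**2 + 3*k + 4)/(4*(5*k**3 + 11*k**2 + 10*k + 5)); s_k = R·t_k = k*(-4*k**4 - k**3 + 2*k**2 - k + 4).
s_(k+1) − s_k = 4*k*(-5*k**3 - 11*k**2 - 10*k - 5) = t_k.
Σ_(k=0)^(7) t_k = s_(8) − s_(0) = -134176 − (0) = -134176.

Σ = -134176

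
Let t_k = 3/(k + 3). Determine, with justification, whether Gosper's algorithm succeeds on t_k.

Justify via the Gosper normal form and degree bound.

Ratio r(k) = (k + 3)/(k + 4).
Factor: A=k + 3; B=k + 4; C=1.
Set up (k + 3)·f(k+1) − (k + 3)·f(k) − (1) = 0.
Bound: deg f ≤ 0.
Put f(k) = c0: A·f(k+1) − B(k−1)·f(k) − C = -1; need -1 = 0 — inconsistent ⇒ no f, not summable.

No — the linear system for f has no solution.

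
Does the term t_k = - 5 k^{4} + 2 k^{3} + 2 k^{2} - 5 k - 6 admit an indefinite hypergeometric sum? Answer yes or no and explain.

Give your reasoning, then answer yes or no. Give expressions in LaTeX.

Compute t_(k+1)/t_k: get (5*k**4 + 18*k**3 + 22*k**2 + 15*k + 12)/(5*k**4 - 2*k**3 - 2*k**2 + 5*k + 6).
So A=1 and B=1, with C=k**4 - 2*k**3/5 - 2*k**2/5 + k + 6/5.
f must satisfy (1)·f(k+1) − (1)·f(k) = k**4 - 2*k**3/5 - 2*k**2/5 + k + 6/5.
Degrees (0,0,4) ⇒ d ≤ 5.
A polynomial solution: f(k) = k*(k**4 - 3*k**3 + 2*k**2 + 3*k + 3)/5.
Get s_k = R·t_k = k*(-k**4 + 3*k**3 - 2*k**2 - 3*k - 3) with R(k) = B(k−1)f(k)/C(k) = k*(k**4 - 3*k**3 + 2*k**2 + 3*k + 3)/(5*k**4 - 2*k**3 - 2*k**2 + 5*k + 6).
Check: Δs_k = -5*k**4 + 2*k**3 + 2*k**2 - 5*k - 6. ✓

Yes. s_k = k \left(- k^{4} + 3 k^{3} - 2 k^{2} - 3 k - 3\right).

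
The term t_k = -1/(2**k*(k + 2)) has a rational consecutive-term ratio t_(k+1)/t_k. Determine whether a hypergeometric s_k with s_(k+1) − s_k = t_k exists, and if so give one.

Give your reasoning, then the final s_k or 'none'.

none — t_k is not Gosper-summable

t_(k+1)/t_k = (k + 2)/(2*(k + 3)).
A = k/2 + 1, B = k + 3, C = 1.
f must satisfy (k/2 + 1)·f(k+1) − (k + 2)·f(k) = 1.
Bound: deg f ≤ -1.
deg f ≤ -1 is impossible — no certificate.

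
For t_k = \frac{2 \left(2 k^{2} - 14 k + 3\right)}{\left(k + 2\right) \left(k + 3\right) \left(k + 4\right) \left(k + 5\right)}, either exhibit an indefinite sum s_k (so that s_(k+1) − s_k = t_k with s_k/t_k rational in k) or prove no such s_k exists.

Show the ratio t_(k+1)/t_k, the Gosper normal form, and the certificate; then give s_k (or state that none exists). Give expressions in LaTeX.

s_k = \frac{k \left(k^{2} - 39 k + 74\right)}{12 \left(k + 2\right) \left(k + 3\right) \left(k + 4\right)}

r(k) = -(k + 2)*(14*k - 2*(k + 1)**2 + 11)/((k + 6)*(2*k**2 - 14*k + 3)) after simplifying.
Take A(k)=k + 2, B(k)=k + 6, C(k)=k**2 - 7*k + 3/2.
Set up (k + 2)·f(k+1) − (k + 5)·f(k) − (k**2 - 7*k + 3/2) = 0.
Bound: deg f ≤ 3.
Solving with deg f ≤ 3: f(k) = k*(k - 37)*(k - 2)/48.
R(k) = B(k−1)·f(k)/C(k) = k*(k - 37)*(k - 2)*(k + 5)/(24*(2*k**2 - 14*k + 3)); s_k = R·t_k = k*(k**2 - 39*k + 74)/(12*(k + 2)*(k + 3)*(k + 4)).
Verify: 2*(2*k**2 - 14*k + 3)/(k**4 + 14*k**3 + 71*k**2 + 154*k + 120) matches t_k.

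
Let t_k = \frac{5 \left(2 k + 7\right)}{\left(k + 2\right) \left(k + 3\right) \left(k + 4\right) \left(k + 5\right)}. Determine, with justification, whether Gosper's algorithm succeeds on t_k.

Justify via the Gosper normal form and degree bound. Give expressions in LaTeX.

Yes. s_k = \frac{5 k \left(k + 6\right)}{8 \left(k^{2} + 6 k + 8\right)}.

Step 1: r(k) = (k + 2)*(2*k + 9)/((k + 6)*(2*k + 7)).
A = k + 2, B = k + 6, C = k + 7/2.
Key eq: (k + 2)·f(k+1) = (k + 5)·f(k) + (k + 7/2).
deg f ≤ 3 (via 1,1,1).
Solving with deg f ≤ 3: f(k) = k*(k + 3)*(k + 6)/16.
Get s_k = R·t_k = 5*k*(k + 6)/(8*(k**2 + 6*k + 8)) with R(k) = B(k−1)f(k)/C(k) = k*(k + 3)*(k + 5)*(k + 6)/(8*(2*k + 7)).
Verify: 5*(2*k + 7)/(k**4 + 14*k**3 + 71*k**2 + 154*k + 120) matches t_k.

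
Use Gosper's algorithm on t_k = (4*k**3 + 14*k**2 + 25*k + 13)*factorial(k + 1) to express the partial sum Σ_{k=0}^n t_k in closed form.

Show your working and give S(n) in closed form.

S(n) = 4*n**4*factorial(n) + 22*n**3*factorial(n) + 45*n**2*factorial(n) + 41*n*factorial(n) + 14*factorial(n) - 1

The ratio is (4*k**4 + 34*k**3 + 117*k**2 + 186*k + 112)/(4*k**3 + 14*k**2 + 25*k + 13).
Factor: A=k + 2; B=1; C=k**3 + 7*k**2/2 + 25*k/4 + 13/4.
Solve (k + 2)·f(k+1) − (1)·f(k) = k**3 + 7*k**2/2 + 25*k/4 + 13/4.
Bound: deg f ≤ 2.
Coefficient equations give f(k) = (4*k**2 + 2*k + 1)/4.
Certificate R = B(k−1)f/C = (4*k**2 + 2*k + 1)/(4*k**3 + 14*k**2 + 25*k + 13) gives s_k = (4*k**2 + 2*k + 1)*factorial(k + 1).
s_(k+1) − s_k = (4*k**3 + 14*k**2 + 25*k + 13)*factorial(k + 1) = t_k.
s_(n+1) = (4*n**2 + 10*n + 7)*factorial(n + 2) and s_(0) = 1, so S(n) = 4*n**4*factorial(n) + 22*n**3*factorial(n) + 45*n**2*factorial(n) + 41*n*factorial(n) + 14*factorial(n) - 1.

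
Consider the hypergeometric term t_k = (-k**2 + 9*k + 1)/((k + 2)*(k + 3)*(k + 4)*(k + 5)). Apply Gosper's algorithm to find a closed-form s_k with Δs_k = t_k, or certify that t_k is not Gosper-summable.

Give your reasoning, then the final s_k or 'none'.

s_k = k*(k**2 + 33*k - 22)/(24*(k + 2)*(k + 3)*(k + 4))

Compute t_(k+1)/t_k: get (k + 2)*(9*k - (k + 1)**2 + 10)/((k + 6)*(-k**2 + 9*k + 1)).
Take A(k)=k + 2, B(k)=k + 6, C(k)=k**2 - 9*k - 1.
Set up (k + 2)·f(k+1) − (k + 5)·f(k) − (k**2 - 9*k - 1) = 0.
From deg A=1, deg B=1, deg C=2: d=3.
Coefficient equations give f(k) = -k*(k**2 + 33*k - 22)/24.
So s_k = (B(k−1)f/C)·t_k = (-k*(k + 5)*(k**2 + 33*k - 22)/(24*(k**2 - 9*k - 1)))·t_k = k*(k**2 + 33*k - 22)/(24*(k + 2)*(k + 3)*(k + 4)).
Check: Δs_k = (-k**2 + 9*k + 1)/(k**4 + 14*k**3 + 71*k**2 + 154*k + 120). ✓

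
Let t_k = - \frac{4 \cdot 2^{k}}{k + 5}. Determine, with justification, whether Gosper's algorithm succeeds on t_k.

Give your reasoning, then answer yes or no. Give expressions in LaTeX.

r(k) = 2*(k + 5)/(k + 6) after simplifying.
Normal form (A,B,C) = (2*k + 10, k + 6, 1).
Set up (2*k + 10)·f(k+1) − (k + 5)·f(k) − (1) = 0.
d = -1 from the (1,1,0) case.
Negative degree bound (-1): no f exists, t_k not Gosper-summable.

No; the degree bound rules out any f.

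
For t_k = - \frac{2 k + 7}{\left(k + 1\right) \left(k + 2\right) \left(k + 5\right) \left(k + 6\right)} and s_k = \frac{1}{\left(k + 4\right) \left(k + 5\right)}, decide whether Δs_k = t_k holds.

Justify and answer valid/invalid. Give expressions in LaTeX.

s_(k+1) = 1/((k + 5)*(k + 6))
s_(k+1) − s_k = -2/(k**3 + 15*k**2 + 74*k + 120)
(s_(k+1) − s_k) − t_k = 3*(3*k + 8)/(k**5 + 18*k**4 + 121*k**3 + 372*k**2 + 508*k + 240)

Invalid: residual \frac{3 \left(3 k + 8\right)}{k^{5} + 18 k^{4} + 121 k^{3} + 372 k^{2} + 508 k + 240} ≠ 0.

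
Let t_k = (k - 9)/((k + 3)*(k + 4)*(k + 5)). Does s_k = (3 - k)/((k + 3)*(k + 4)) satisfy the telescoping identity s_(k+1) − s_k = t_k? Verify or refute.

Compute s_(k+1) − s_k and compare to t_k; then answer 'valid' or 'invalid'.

Valid: the claim telescopes to t_k.

s_(k+1) = (2 - k)/((k + 4)*(k + 5))
s_(k+1) − s_k = (k - 9)/(k**3 + 12*k**2 + 47*k + 60)
(s_(k+1) − s_k) − t_k = 0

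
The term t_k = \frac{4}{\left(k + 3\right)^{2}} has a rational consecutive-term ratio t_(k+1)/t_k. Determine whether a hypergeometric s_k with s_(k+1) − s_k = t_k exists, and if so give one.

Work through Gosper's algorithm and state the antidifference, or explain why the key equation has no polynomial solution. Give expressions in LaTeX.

none — t_k is not Gosper-summable

r(k) = (k + 3)**2/(k + 4)**2 after simplifying.
So A=k**2 + 6*k + 9 and B=k**2 + 8*k + 16, with C=1.
Need (k**2 + 6*k + 9)·f(k+1) − (k**2 + 6*k + 9)·f(k) = 1.
deg f ≤ 0 (via 2,2,0).
Generic f = c0 gives residual -1; -1 = 0 cannot hold, so t_k is not Gosper-summable.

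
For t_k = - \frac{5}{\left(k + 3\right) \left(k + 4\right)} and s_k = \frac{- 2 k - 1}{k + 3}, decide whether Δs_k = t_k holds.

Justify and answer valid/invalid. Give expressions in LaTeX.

s_(k+1) = (-2*k - 3)/(k + 4)
s_(k+1) − s_k = -5/(k**2 + 7*k + 12)
(s_(k+1) − s_k) − t_k = 0

Valid — Δs_k = t_k.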